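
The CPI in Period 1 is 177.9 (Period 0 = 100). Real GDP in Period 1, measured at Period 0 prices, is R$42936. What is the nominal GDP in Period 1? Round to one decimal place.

Nominal = Real × (Index/100) = 42936 × (177.9/100)
        = 42936 × 1.779 = 76383.1440

76383.1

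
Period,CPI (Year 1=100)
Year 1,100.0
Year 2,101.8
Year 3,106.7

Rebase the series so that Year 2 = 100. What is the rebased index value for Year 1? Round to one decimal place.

98.2

Rebased(Year 1) = 100.0 / 101.8 × 100 = 98.2318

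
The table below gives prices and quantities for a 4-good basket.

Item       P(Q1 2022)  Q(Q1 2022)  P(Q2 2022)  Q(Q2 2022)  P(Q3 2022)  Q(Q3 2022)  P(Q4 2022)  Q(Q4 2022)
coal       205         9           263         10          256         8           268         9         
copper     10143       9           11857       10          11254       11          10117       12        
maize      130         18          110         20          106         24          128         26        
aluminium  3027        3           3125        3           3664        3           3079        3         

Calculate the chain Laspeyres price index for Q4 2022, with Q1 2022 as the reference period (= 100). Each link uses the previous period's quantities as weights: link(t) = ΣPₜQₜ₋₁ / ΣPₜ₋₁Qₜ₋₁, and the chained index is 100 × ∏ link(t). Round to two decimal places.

100.35

Link Q1 2022→Q2 2022:
ΣP(Q2 2022)Q(Q1 2022) = 263×9 + 11857×9 + 110×18 + 3125×3 = 2367 + 106713 + 1980 + 9375 = 120435
ΣP(Q1 2022)Q(Q1 2022) = 205×9 + 10143×9 + 130×18 + 3027×3 = 1845 + 91287 + 2340 + 9081 = 104553
link = 120435/104553 = 1.151904
Link Q2 2022→Q3 2022:
ΣP(Q3 2022)Q(Q2 2022) = 256×10 + 11254×10 + 106×20 + 3664×3 = 2560 + 112540 + 2120 + 10992 = 128212
ΣP(Q2 2022)Q(Q2 2022) = 263×10 + 11857×10 + 110×20 + 3125×3 = 2630 + 118570 + 2200 + 9375 = 132775
link = 128212/132775 = 0.965634
Link Q3 2022→Q4 2022:
ΣP(Q4 2022)Q(Q3 2022) = 268×8 + 10117×11 + 128×24 + 3079×3 = 2144 + 111287 + 3072 + 9237 = 125740
ΣP(Q3 2022)Q(Q3 2022) = 256×8 + 11254×11 + 106×24 + 3664×3 = 2048 + 123794 + 2544 + 10992 = 139378
link = 125740/139378 = 0.902151
Chained index = 100 × 1.151904 × 0.965634 × 0.902151 = 100.3478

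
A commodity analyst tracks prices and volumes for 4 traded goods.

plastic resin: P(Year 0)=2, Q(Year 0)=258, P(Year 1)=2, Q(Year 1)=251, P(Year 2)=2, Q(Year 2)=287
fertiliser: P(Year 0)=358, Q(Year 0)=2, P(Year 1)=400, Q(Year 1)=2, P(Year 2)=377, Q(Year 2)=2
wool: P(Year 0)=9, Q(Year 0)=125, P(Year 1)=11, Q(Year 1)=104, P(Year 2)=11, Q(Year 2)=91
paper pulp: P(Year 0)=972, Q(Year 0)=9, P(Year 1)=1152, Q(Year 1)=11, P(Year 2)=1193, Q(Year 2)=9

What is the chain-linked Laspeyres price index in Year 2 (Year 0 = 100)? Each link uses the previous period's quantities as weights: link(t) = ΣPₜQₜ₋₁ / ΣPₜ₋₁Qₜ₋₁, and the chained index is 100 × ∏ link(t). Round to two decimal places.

Link Year 0→Year 1:
ΣP(Year 1)Q(Year 0) = 2×258 + 400×2 + 11×125 + 1152×9 = 516 + 800 + 1375 + 10368 = 13059
ΣP(Year 0)Q(Year 0) = 2×258 + 358×2 + 9×125 + 972×9 = 516 + 716 + 1125 + 8748 = 11105
link = 13059/11105 = 1.175957
Link Year 1→Year 2:
ΣP(Year 2)Q(Year 1) = 2×251 + 377×2 + 11×104 + 1193×11 = 502 + 754 + 1144 + 13123 = 15523
ΣP(Year 1)Q(Year 1) = 2×251 + 400×2 + 11×104 + 1152×11 = 502 + 800 + 1144 + 12672 = 15118
link = 15523/15118 = 1.026789
Chained index = 100 × 1.175957 × 1.026789 = 120.7460

120.75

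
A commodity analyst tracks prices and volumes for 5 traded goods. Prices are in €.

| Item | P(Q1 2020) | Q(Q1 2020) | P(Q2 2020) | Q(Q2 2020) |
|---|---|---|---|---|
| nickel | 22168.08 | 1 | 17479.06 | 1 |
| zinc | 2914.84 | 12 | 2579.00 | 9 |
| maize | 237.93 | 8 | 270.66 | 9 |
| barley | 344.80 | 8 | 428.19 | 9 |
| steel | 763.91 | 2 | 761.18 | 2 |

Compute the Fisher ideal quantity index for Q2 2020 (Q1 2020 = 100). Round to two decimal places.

87.22

Laspeyres component (base-period weights):
ΣP(Q1 2020)Q(Q2 2020) = 22168.08×1 + 2914.84×9 + 237.93×9 + 344.80×9 + 763.91×2 = 22168.08 + 26233.56 + 2141.37 + 3103.2 + 1527.82 = 55174.03
ΣP(Q1 2020)Q(Q1 2020) = 22168.08×1 + 2914.84×12 + 237.93×8 + 344.80×8 + 763.91×2 = 22168.08 + 34978.08 + 1903.44 + 2758.4 + 1527.82 = 63335.82
L = 55174.03 / 63335.82 × 100 = 87.1135
Paasche component (current-period weights):
ΣP(Q2 2020)Q(Q2 2020) = 17479.06×1 + 2579.00×9 + 270.66×9 + 428.19×9 + 761.18×2 = 17479.06 + 23211 + 2435.94 + 3853.71 + 1522.36 = 48502.07
ΣP(Q2 2020)Q(Q1 2020) = 17479.06×1 + 2579.00×12 + 270.66×8 + 428.19×8 + 761.18×2 = 17479.06 + 30948 + 2165.28 + 3425.52 + 1522.36 = 55540.22
P = 48502.07 / 55540.22 × 100 = 87.3278
Fisher = √(L × P) = √(87.1135 × 87.3278) = 87.2206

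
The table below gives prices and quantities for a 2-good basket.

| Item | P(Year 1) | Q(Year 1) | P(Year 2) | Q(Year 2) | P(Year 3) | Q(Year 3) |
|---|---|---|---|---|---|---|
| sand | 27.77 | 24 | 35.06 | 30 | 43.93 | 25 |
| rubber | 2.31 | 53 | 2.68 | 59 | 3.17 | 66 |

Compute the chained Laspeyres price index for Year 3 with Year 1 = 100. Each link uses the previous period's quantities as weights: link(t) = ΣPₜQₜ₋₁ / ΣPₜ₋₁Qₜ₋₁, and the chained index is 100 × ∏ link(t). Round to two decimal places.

155.06

Link Year 1→Year 2:
ΣP(Year 2)Q(Year 1) = 35.06×24 + 2.68×53 = 841.44 + 142.04 = 983.48
ΣP(Year 1)Q(Year 1) = 27.77×24 + 2.31×53 = 666.48 + 122.43 = 788.91
link = 983.48/788.91 = 1.246631
Link Year 2→Year 3:
ΣP(Year 3)Q(Year 2) = 43.93×30 + 3.17×59 = 1317.9 + 187.03 = 1504.93
ΣP(Year 2)Q(Year 2) = 35.06×30 + 2.68×59 = 1051.8 + 158.12 = 1209.92
link = 1504.93/1209.92 = 1.243826
Chained index = 100 × 1.246631 × 1.243826 = 155.0593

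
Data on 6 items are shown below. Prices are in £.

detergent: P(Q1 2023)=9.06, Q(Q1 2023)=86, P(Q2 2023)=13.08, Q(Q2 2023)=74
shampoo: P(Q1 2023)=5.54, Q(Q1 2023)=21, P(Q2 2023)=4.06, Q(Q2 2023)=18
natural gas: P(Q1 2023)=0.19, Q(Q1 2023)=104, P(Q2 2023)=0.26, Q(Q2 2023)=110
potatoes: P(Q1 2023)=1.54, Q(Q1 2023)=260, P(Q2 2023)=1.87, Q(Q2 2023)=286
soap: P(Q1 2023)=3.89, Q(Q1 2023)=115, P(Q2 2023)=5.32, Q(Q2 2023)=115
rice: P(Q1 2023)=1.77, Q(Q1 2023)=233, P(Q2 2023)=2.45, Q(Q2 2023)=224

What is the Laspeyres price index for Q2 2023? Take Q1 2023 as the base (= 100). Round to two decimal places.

Laspeyres price index uses base-period quantities as weights.
ΣP(Q2 2023)·Q(Q1 2023) = 13.08×86 + 4.06×21 + 0.26×104 + 1.87×260 + 5.32×115 + 2.45×233 = 1124.88 + 85.26 + 27.04 + 486.2 + 611.8 + 570.85 = 2906.03
ΣP(Q1 2023)·Q(Q1 2023) = 9.06×86 + 5.54×21 + 0.19×104 + 1.54×260 + 3.89×115 + 1.77×233 = 779.16 + 116.34 + 19.76 + 400.4 + 447.35 + 412.41 = 2175.42
Index = 2906.03 / 2175.42 × 100 = 133.5848

133.58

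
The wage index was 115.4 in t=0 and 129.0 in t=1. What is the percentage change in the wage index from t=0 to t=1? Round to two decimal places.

Change = (129.0 − 115.4) / 115.4 × 100
       = 13.6 / 115.4 × 100 = 11.7851%

11.79%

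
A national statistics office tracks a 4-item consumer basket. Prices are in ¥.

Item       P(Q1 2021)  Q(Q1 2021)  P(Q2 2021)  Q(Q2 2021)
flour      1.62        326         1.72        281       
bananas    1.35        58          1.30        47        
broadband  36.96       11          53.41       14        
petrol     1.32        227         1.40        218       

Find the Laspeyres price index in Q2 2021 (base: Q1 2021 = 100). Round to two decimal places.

Laspeyres price index uses base-period quantities as weights.
ΣP(Q2 2021)·Q(Q1 2021) = 1.72×326 + 1.30×58 + 53.41×11 + 1.40×227 = 560.72 + 75.4 + 587.51 + 317.8 = 1541.43
ΣP(Q1 2021)·Q(Q1 2021) = 1.62×326 + 1.35×58 + 36.96×11 + 1.32×227 = 528.12 + 78.3 + 406.56 + 299.64 = 1312.62
Index = 1541.43 / 1312.62 × 100 = 117.4315

117.43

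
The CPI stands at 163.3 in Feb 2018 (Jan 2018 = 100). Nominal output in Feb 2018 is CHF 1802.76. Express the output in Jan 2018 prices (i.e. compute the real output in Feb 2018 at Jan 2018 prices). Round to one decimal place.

Real = Nominal ÷ (Index/100) = 1802.76 ÷ (163.3/100)
     = 1802.76 ÷ 1.633 = 1103.9559

1104.0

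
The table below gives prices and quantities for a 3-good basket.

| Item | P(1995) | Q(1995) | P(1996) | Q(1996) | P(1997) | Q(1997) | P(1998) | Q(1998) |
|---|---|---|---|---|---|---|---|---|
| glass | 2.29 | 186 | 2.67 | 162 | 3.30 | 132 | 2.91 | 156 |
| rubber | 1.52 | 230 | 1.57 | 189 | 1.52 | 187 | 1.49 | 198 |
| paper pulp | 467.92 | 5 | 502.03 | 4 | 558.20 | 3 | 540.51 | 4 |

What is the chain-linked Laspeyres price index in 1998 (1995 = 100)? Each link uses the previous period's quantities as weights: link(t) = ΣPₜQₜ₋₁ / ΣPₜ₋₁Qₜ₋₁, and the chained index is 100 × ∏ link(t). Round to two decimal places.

Link 1995→1996:
ΣP(1996)Q(1995) = 2.67×186 + 1.57×230 + 502.03×5 = 496.62 + 361.1 + 2510.15 = 3367.87
ΣP(1995)Q(1995) = 2.29×186 + 1.52×230 + 467.92×5 = 425.94 + 349.6 + 2339.6 = 3115.14
link = 3367.87/3115.14 = 1.081130
Link 1996→1997:
ΣP(1997)Q(1996) = 3.30×162 + 1.52×189 + 558.20×4 = 534.6 + 287.28 + 2232.8 = 3054.68
ΣP(1996)Q(1996) = 2.67×162 + 1.57×189 + 502.03×4 = 432.54 + 296.73 + 2008.12 = 2737.39
link = 3054.68/2737.39 = 1.115910
Link 1997→1998:
ΣP(1998)Q(1997) = 2.91×132 + 1.49×187 + 540.51×3 = 384.12 + 278.63 + 1621.53 = 2284.28
ΣP(1997)Q(1997) = 3.30×132 + 1.52×187 + 558.20×3 = 435.6 + 284.24 + 1674.6 = 2394.44
link = 2284.28/2394.44 = 0.953993
Chained index = 100 × 1.081130 × 1.115910 × 0.953993 = 115.0939

115.09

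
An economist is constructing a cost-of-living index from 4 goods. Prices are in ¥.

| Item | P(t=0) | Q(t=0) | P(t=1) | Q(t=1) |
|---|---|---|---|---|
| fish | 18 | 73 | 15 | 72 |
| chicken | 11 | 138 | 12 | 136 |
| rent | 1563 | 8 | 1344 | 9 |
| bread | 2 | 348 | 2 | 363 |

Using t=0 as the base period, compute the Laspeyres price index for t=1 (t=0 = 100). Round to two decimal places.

Laspeyres price index uses base-period quantities as weights.
ΣP(t=1)·Q(t=0) = 15×73 + 12×138 + 1344×8 + 2×348 = 1095 + 1656 + 10752 + 696 = 14199
ΣP(t=0)·Q(t=0) = 18×73 + 11×138 + 1563×8 + 2×348 = 1314 + 1518 + 12504 + 696 = 16032
Index = 14199 / 16032 × 100 = 88.5666

88.57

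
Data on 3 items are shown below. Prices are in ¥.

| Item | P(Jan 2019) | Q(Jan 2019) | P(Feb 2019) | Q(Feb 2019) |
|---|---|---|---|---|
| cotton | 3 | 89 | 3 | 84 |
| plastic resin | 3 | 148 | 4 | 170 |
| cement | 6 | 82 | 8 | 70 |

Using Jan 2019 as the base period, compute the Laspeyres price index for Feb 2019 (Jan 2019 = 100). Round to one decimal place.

Laspeyres price index uses base-period quantities as weights.
ΣP(Feb 2019)·Q(Jan 2019) = 3×89 + 4×148 + 8×82 = 267 + 592 + 656 = 1515
ΣP(Jan 2019)·Q(Jan 2019) = 3×89 + 3×148 + 6×82 = 267 + 444 + 492 = 1203
Index = 1515 / 1203 × 100 = 125.9352

125.9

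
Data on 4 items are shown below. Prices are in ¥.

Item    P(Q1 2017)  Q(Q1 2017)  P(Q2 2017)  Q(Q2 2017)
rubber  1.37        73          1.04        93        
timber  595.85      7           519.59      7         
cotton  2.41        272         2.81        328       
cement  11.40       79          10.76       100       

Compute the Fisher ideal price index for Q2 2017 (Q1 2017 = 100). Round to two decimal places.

Laspeyres component (base-period weights):
ΣP(Q2 2017)Q(Q1 2017) = 1.04×73 + 519.59×7 + 2.81×272 + 10.76×79 = 75.92 + 3637.13 + 764.32 + 850.04 = 5327.41
ΣP(Q1 2017)Q(Q1 2017) = 1.37×73 + 595.85×7 + 2.41×272 + 11.40×79 = 100.01 + 4170.95 + 655.52 + 900.6 = 5827.08
L = 5327.41 / 5827.08 × 100 = 91.4250
Paasche component (current-period weights):
ΣP(Q2 2017)Q(Q2 2017) = 1.04×93 + 519.59×7 + 2.81×328 + 10.76×100 = 96.72 + 3637.13 + 921.68 + 1076 = 5731.53
ΣP(Q1 2017)Q(Q2 2017) = 1.37×93 + 595.85×7 + 2.41×328 + 11.40×100 = 127.41 + 4170.95 + 790.48 + 1140 = 6228.84
P = 5731.53 / 6228.84 × 100 = 92.0160
Fisher = √(L × P) = √(91.4250 × 92.0160) = 91.7200

91.72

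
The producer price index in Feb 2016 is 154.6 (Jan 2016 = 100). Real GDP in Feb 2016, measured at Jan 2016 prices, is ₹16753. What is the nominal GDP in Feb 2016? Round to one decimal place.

25900.1

Nominal = Real × (Index/100) = 16753 × (154.6/100)
        = 16753 × 1.546 = 25900.1380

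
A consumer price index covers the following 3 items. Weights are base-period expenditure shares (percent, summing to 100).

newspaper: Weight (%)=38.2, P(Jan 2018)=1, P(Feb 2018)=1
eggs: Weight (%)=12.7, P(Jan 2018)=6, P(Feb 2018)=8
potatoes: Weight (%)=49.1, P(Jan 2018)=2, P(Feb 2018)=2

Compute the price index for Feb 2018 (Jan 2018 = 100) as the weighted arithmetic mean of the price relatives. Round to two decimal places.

104.23

newspaper: 38.2 × (1/1) = 38.2 × 1.000000 = 38.2000
eggs: 12.7 × (8/6) = 12.7 × 1.333333 = 16.9333
potatoes: 49.1 × (2/2) = 49.1 × 1.000000 = 49.1000
Index = Σ wᵢ·(p₁ᵢ/p₀ᵢ) = 38.2000 + 16.9333 + 49.1000 = 104.2333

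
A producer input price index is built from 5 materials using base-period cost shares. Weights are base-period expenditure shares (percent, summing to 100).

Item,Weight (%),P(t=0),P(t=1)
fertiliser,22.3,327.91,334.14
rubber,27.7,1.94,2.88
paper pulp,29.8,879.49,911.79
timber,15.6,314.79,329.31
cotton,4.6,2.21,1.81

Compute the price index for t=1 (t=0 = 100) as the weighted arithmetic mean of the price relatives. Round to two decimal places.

114.83

fertiliser: 22.3 × (334.14/327.91) = 22.3 × 1.018999 = 22.7237
rubber: 27.7 × (2.88/1.94) = 27.7 × 1.484536 = 41.1216
paper pulp: 29.8 × (911.79/879.49) = 29.8 × 1.036726 = 30.8944
timber: 15.6 × (329.31/314.79) = 15.6 × 1.046126 = 16.3196
cotton: 4.6 × (1.81/2.21) = 4.6 × 0.819005 = 3.7674
Index = Σ wᵢ·(p₁ᵢ/p₀ᵢ) = 22.7237 + 41.1216 + 30.8944 + 16.3196 + 3.7674 = 114.8267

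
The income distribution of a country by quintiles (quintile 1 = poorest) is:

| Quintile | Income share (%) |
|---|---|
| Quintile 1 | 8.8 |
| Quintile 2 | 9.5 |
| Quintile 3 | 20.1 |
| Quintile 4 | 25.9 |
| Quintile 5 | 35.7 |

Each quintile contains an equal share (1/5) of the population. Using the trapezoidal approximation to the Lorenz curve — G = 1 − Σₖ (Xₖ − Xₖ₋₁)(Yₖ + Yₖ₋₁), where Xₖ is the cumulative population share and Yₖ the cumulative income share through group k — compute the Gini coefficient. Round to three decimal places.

Cumulative income shares Yₖ: 0.0880, 0.1830, 0.3840, 0.6430, 1.0000
Σ (Xₖ−Xₖ₋₁)(Yₖ+Yₖ₋₁) = (1/5)(0.0880+0.0000) + (1/5)(0.1830+0.0880) + (1/5)(0.3840+0.1830) + (1/5)(0.6430+0.3840) + (1/5)(1.0000+0.6430)
  = 0.0176 + 0.0542 + 0.1134 + 0.2054 + 0.3286 = 0.7192
G = 1 − 0.7192 = 0.2808

0.281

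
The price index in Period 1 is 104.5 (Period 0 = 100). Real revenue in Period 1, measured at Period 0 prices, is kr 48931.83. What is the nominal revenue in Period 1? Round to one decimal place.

Nominal = Real × (Index/100) = 48931.83 × (104.5/100)
        = 48931.83 × 1.045 = 51133.7623

51133.8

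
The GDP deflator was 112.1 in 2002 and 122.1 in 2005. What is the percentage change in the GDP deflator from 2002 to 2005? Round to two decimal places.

8.92%

Change = (122.1 − 112.1) / 112.1 × 100
       = 10.0 / 112.1 × 100 = 8.9206%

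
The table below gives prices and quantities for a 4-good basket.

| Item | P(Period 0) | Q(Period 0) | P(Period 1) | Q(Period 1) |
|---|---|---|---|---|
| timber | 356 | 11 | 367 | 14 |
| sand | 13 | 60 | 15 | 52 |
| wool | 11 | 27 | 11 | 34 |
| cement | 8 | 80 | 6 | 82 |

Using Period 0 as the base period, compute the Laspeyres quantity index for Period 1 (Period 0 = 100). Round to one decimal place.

Laspeyres quantity index uses base-period prices as weights.
ΣP(Period 0)·Q(Period 1) = 356×14 + 13×52 + 11×34 + 8×82 = 4984 + 676 + 374 + 656 = 6690
ΣP(Period 0)·Q(Period 0) = 356×11 + 13×60 + 11×27 + 8×80 = 3916 + 780 + 297 + 640 = 5633
Index = 6690 / 5633 × 100 = 118.7644

118.8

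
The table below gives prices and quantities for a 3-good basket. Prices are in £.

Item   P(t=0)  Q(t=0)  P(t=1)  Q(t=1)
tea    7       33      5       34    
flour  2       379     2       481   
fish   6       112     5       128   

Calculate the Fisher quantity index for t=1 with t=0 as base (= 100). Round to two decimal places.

Laspeyres component (base-period weights):
ΣP(t=0)Q(t=1) = 7×34 + 2×481 + 6×128 = 238 + 962 + 768 = 1968
ΣP(t=0)Q(t=0) = 7×33 + 2×379 + 6×112 = 231 + 758 + 672 = 1661
L = 1968 / 1661 × 100 = 118.4828
Paasche component (current-period weights):
ΣP(t=1)Q(t=1) = 5×34 + 2×481 + 5×128 = 170 + 962 + 640 = 1772
ΣP(t=1)Q(t=0) = 5×33 + 2×379 + 5×112 = 165 + 758 + 560 = 1483
P = 1772 / 1483 × 100 = 119.4875
Fisher = √(L × P) = √(118.4828 × 119.4875) = 118.9841

118.98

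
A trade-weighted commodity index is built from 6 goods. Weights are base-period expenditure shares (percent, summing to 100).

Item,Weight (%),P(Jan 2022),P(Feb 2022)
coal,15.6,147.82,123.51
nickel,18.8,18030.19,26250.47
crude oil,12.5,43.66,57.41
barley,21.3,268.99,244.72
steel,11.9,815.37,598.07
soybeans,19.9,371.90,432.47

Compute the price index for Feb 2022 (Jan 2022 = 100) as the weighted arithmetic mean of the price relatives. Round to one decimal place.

coal: 15.6 × (123.51/147.82) = 15.6 × 0.835543 = 13.0345
nickel: 18.8 × (26250.47/18030.19) = 18.8 × 1.455918 = 27.3712
crude oil: 12.5 × (57.41/43.66) = 12.5 × 1.314934 = 16.4367
barley: 21.3 × (244.72/268.99) = 21.3 × 0.909774 = 19.3782
steel: 11.9 × (598.07/815.37) = 11.9 × 0.733495 = 8.7286
soybeans: 19.9 × (432.47/371.90) = 19.9 × 1.162866 = 23.1410
Index = Σ wᵢ·(p₁ᵢ/p₀ᵢ) = 13.0345 + 27.3712 + 16.4367 + 19.3782 + 8.7286 + 23.1410 = 108.0902

108.1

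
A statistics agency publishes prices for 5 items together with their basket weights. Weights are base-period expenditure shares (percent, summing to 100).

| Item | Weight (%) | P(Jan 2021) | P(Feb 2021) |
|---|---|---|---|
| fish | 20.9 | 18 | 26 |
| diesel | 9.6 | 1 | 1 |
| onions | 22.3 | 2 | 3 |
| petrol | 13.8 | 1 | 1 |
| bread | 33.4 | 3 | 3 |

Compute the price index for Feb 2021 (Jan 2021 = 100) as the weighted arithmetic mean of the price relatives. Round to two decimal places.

120.44

fish: 20.9 × (26/18) = 20.9 × 1.444444 = 30.1889
diesel: 9.6 × (1/1) = 9.6 × 1.000000 = 9.6000
onions: 22.3 × (3/2) = 22.3 × 1.500000 = 33.4500
petrol: 13.8 × (1/1) = 13.8 × 1.000000 = 13.8000
bread: 33.4 × (3/3) = 33.4 × 1.000000 = 33.4000
Index = Σ wᵢ·(p₁ᵢ/p₀ᵢ) = 30.1889 + 9.6000 + 33.4500 + 13.8000 + 33.4000 = 120.4389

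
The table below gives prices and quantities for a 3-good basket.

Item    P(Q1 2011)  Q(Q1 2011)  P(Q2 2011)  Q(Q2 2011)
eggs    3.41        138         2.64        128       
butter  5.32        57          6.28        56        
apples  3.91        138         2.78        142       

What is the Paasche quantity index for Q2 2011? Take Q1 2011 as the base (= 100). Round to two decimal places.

98.05

Paasche quantity index uses current-period prices as weights.
ΣP(Q2 2011)·Q(Q2 2011) = 2.64×128 + 6.28×56 + 2.78×142 = 337.92 + 351.68 + 394.76 = 1084.36
ΣP(Q2 2011)·Q(Q1 2011) = 2.64×138 + 6.28×57 + 2.78×138 = 364.32 + 357.96 + 383.64 = 1105.92
Index = 1084.36 / 1105.92 × 100 = 98.0505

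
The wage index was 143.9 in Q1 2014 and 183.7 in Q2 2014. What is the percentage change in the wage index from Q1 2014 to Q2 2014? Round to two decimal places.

27.66%

Change = (183.7 − 143.9) / 143.9 × 100
       = 39.8 / 143.9 × 100 = 27.6581%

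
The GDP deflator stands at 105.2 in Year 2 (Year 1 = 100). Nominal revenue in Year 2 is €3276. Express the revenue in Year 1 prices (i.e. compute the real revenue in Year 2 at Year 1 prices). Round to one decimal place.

Real = Nominal ÷ (Index/100) = 3276 ÷ (105.2/100)
     = 3276 ÷ 1.052 = 3114.0684

3114.1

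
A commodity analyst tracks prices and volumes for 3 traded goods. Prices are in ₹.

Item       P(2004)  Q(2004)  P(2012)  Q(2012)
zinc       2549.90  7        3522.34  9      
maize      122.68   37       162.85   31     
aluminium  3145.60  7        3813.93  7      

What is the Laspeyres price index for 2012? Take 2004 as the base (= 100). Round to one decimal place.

129.2

Laspeyres price index uses base-period quantities as weights.
ΣP(2012)·Q(2004) = 3522.34×7 + 162.85×37 + 3813.93×7 = 24656.38 + 6025.45 + 26697.51 = 57379.34
ΣP(2004)·Q(2004) = 2549.90×7 + 122.68×37 + 3145.60×7 = 17849.3 + 4539.16 + 22019.2 = 44407.66
Index = 57379.34 / 44407.66 × 100 = 129.2105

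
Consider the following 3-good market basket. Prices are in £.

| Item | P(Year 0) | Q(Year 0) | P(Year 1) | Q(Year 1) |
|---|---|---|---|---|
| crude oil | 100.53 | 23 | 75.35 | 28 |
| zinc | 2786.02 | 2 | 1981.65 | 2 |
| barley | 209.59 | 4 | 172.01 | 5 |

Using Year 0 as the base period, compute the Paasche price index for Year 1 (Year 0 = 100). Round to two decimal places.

73.48

Paasche price index uses current-period quantities as weights.
ΣP(Year 1)·Q(Year 1) = 75.35×28 + 1981.65×2 + 172.01×5 = 2109.8 + 3963.3 + 860.05 = 6933.15
ΣP(Year 0)·Q(Year 1) = 100.53×28 + 2786.02×2 + 209.59×5 = 2814.84 + 5572.04 + 1047.95 = 9434.83
Index = 6933.15 / 9434.83 × 100 = 73.4846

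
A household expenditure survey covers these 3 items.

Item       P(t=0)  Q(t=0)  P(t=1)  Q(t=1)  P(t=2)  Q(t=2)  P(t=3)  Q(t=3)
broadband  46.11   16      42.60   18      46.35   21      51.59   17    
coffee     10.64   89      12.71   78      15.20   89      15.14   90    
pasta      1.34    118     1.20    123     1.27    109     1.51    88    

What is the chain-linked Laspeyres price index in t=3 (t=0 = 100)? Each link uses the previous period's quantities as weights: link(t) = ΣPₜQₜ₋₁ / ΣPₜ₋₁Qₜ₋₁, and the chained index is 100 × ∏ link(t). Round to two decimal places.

127.53

Link t=0→t=1:
ΣP(t=1)Q(t=0) = 42.60×16 + 12.71×89 + 1.20×118 = 681.6 + 1131.19 + 141.6 = 1954.39
ΣP(t=0)Q(t=0) = 46.11×16 + 10.64×89 + 1.34×118 = 737.76 + 946.96 + 158.12 = 1842.84
link = 1954.39/1842.84 = 1.060532
Link t=1→t=2:
ΣP(t=2)Q(t=1) = 46.35×18 + 15.20×78 + 1.27×123 = 834.3 + 1185.6 + 156.21 = 2176.11
ΣP(t=1)Q(t=1) = 42.60×18 + 12.71×78 + 1.20×123 = 766.8 + 991.38 + 147.6 = 1905.78
link = 2176.11/1905.78 = 1.141847
Link t=2→t=3:
ΣP(t=3)Q(t=2) = 51.59×21 + 15.14×89 + 1.51×109 = 1083.39 + 1347.46 + 164.59 = 2595.44
ΣP(t=2)Q(t=2) = 46.35×21 + 15.20×89 + 1.27×109 = 973.35 + 1352.8 + 138.43 = 2464.58
link = 2595.44/2464.58 = 1.053096
Chained index = 100 × 1.060532 × 1.141847 × 1.053096 = 127.5263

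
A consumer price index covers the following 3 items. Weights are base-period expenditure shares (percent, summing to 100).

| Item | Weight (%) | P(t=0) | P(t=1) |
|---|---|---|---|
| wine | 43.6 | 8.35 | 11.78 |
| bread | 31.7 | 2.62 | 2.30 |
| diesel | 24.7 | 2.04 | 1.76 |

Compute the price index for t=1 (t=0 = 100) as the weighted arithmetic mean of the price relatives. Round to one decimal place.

110.6

wine: 43.6 × (11.78/8.35) = 43.6 × 1.410778 = 61.5099
bread: 31.7 × (2.30/2.62) = 31.7 × 0.877863 = 27.8282
diesel: 24.7 × (1.76/2.04) = 24.7 × 0.862745 = 21.3098
Index = Σ wᵢ·(p₁ᵢ/p₀ᵢ) = 61.5099 + 27.8282 + 21.3098 = 110.6480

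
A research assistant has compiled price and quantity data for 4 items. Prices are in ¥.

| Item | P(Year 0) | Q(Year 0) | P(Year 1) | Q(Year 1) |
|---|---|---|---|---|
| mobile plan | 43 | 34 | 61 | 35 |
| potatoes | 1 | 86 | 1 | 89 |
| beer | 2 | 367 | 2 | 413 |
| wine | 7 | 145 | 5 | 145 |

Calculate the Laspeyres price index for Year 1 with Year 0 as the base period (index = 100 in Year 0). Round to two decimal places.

109.77

Laspeyres price index uses base-period quantities as weights.
ΣP(Year 1)·Q(Year 0) = 61×34 + 1×86 + 2×367 + 5×145 = 2074 + 86 + 734 + 725 = 3619
ΣP(Year 0)·Q(Year 0) = 43×34 + 1×86 + 2×367 + 7×145 = 1462 + 86 + 734 + 1015 = 3297
Index = 3619 / 3297 × 100 = 109.7665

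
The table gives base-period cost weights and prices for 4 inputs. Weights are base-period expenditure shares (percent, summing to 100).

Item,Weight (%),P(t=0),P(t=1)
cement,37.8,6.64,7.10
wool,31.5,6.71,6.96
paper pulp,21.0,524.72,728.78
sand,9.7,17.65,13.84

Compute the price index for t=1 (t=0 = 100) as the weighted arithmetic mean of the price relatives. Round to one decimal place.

cement: 37.8 × (7.10/6.64) = 37.8 × 1.069277 = 40.4187
wool: 31.5 × (6.96/6.71) = 31.5 × 1.037258 = 32.6736
paper pulp: 21.0 × (728.78/524.72) = 21.0 × 1.388893 = 29.1668
sand: 9.7 × (13.84/17.65) = 9.7 × 0.784136 = 7.6061
Index = Σ wᵢ·(p₁ᵢ/p₀ᵢ) = 40.4187 + 32.6736 + 29.1668 + 7.6061 = 109.8652

109.9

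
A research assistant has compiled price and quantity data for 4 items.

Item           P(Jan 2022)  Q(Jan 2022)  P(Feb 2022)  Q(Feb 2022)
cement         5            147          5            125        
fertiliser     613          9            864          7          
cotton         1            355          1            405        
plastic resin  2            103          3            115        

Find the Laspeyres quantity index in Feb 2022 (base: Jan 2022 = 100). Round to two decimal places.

81.48

Laspeyres quantity index uses base-period prices as weights.
ΣP(Jan 2022)·Q(Feb 2022) = 5×125 + 613×7 + 1×405 + 2×115 = 625 + 4291 + 405 + 230 = 5551
ΣP(Jan 2022)·Q(Jan 2022) = 5×147 + 613×9 + 1×355 + 2×103 = 735 + 5517 + 355 + 206 = 6813
Index = 5551 / 6813 × 100 = 81.4766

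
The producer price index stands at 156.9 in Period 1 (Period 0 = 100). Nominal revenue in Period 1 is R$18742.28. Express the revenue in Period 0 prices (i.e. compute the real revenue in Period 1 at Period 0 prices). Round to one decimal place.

11945.4

Real = Nominal ÷ (Index/100) = 18742.28 ÷ (156.9/100)
     = 18742.28 ÷ 1.569 = 11945.3665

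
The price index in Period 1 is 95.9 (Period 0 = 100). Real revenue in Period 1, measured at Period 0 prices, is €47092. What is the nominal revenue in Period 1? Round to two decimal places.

Nominal = Real × (Index/100) = 47092 × (95.9/100)
        = 47092 × 0.959 = 45161.2280

45161.23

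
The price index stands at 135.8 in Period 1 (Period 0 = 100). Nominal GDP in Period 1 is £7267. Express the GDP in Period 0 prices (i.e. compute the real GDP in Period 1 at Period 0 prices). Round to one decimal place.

Real = Nominal ÷ (Index/100) = 7267 ÷ (135.8/100)
     = 7267 ÷ 1.358 = 5351.2518

5351.3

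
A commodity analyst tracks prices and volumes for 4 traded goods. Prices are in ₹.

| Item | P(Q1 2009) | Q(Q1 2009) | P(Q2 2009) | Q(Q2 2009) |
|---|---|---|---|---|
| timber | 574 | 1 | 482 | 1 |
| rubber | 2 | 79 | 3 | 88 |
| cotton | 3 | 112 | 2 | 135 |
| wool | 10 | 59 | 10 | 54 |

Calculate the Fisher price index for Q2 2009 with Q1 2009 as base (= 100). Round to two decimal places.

Laspeyres component (base-period weights):
ΣP(Q2 2009)Q(Q1 2009) = 482×1 + 3×79 + 2×112 + 10×59 = 482 + 237 + 224 + 590 = 1533
ΣP(Q1 2009)Q(Q1 2009) = 574×1 + 2×79 + 3×112 + 10×59 = 574 + 158 + 336 + 590 = 1658
L = 1533 / 1658 × 100 = 92.4608
Paasche component (current-period weights):
ΣP(Q2 2009)Q(Q2 2009) = 482×1 + 3×88 + 2×135 + 10×54 = 482 + 264 + 270 + 540 = 1556
ΣP(Q1 2009)Q(Q2 2009) = 574×1 + 2×88 + 3×135 + 10×54 = 574 + 176 + 405 + 540 = 1695
P = 1556 / 1695 × 100 = 91.7994
Fisher = √(L × P) = √(92.4608 × 91.7994) = 92.1295

92.13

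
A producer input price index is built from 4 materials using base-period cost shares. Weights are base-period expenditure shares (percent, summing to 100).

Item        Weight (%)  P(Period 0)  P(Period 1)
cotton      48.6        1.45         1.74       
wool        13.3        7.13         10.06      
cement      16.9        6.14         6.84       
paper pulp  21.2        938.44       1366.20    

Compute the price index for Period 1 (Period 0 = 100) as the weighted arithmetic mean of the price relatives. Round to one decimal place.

cotton: 48.6 × (1.74/1.45) = 48.6 × 1.200000 = 58.3200
wool: 13.3 × (10.06/7.13) = 13.3 × 1.410940 = 18.7655
cement: 16.9 × (6.84/6.14) = 16.9 × 1.114007 = 18.8267
paper pulp: 21.2 × (1366.20/938.44) = 21.2 × 1.455820 = 30.8634
Index = Σ wᵢ·(p₁ᵢ/p₀ᵢ) = 58.3200 + 18.7655 + 18.8267 + 30.8634 = 126.7756

126.8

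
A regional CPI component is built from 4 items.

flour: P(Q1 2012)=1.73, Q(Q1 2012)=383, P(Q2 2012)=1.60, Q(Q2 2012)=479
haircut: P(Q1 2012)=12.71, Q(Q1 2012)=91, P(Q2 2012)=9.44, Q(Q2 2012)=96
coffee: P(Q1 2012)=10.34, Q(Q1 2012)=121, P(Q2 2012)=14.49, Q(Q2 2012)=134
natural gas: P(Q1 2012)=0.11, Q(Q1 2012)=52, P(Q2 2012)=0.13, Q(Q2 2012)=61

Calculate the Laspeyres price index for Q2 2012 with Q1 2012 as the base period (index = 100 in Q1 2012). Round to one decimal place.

105.1

Laspeyres price index uses base-period quantities as weights.
ΣP(Q2 2012)·Q(Q1 2012) = 1.60×383 + 9.44×91 + 14.49×121 + 0.13×52 = 612.8 + 859.04 + 1753.29 + 6.76 = 3231.89
ΣP(Q1 2012)·Q(Q1 2012) = 1.73×383 + 12.71×91 + 10.34×121 + 0.11×52 = 662.59 + 1156.61 + 1251.14 + 5.72 = 3076.06
Index = 3231.89 / 3076.06 × 100 = 105.0659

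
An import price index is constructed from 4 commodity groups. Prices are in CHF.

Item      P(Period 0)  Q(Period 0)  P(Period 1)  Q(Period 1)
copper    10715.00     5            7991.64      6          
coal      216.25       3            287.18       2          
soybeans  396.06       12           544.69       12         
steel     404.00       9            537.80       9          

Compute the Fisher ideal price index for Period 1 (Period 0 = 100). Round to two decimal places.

82.64

Laspeyres component (base-period weights):
ΣP(Period 1)Q(Period 0) = 7991.64×5 + 287.18×3 + 544.69×12 + 537.80×9 = 39958.2 + 861.54 + 6536.28 + 4840.2 = 52196.22
ΣP(Period 0)Q(Period 0) = 10715.00×5 + 216.25×3 + 396.06×12 + 404.00×9 = 53575 + 648.75 + 4752.72 + 3636 = 62612.47
L = 52196.22 / 62612.47 × 100 = 83.3639
Paasche component (current-period weights):
ΣP(Period 1)Q(Period 1) = 7991.64×6 + 287.18×2 + 544.69×12 + 537.80×9 = 47949.84 + 574.36 + 6536.28 + 4840.2 = 59900.68
ΣP(Period 0)Q(Period 1) = 10715.00×6 + 216.25×2 + 396.06×12 + 404.00×9 = 64290 + 432.5 + 4752.72 + 3636 = 73111.22
P = 59900.68 / 73111.22 × 100 = 81.9309
Fisher = √(L × P) = √(83.3639 × 81.9309) = 82.6443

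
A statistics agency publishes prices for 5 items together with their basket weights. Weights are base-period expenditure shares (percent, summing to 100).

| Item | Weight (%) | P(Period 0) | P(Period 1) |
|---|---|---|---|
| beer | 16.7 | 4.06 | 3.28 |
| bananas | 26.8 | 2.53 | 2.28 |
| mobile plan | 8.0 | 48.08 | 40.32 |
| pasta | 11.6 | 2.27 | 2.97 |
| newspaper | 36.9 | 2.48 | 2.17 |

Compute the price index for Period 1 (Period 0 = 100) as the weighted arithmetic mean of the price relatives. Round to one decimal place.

beer: 16.7 × (3.28/4.06) = 16.7 × 0.807882 = 13.4916
bananas: 26.8 × (2.28/2.53) = 26.8 × 0.901186 = 24.1518
mobile plan: 8.0 × (40.32/48.08) = 8.0 × 0.838602 = 6.7088
pasta: 11.6 × (2.97/2.27) = 11.6 × 1.308370 = 15.1771
newspaper: 36.9 × (2.17/2.48) = 36.9 × 0.875000 = 32.2875
Index = Σ wᵢ·(p₁ᵢ/p₀ᵢ) = 13.4916 + 24.1518 + 6.7088 + 15.1771 + 32.2875 = 91.8168

91.8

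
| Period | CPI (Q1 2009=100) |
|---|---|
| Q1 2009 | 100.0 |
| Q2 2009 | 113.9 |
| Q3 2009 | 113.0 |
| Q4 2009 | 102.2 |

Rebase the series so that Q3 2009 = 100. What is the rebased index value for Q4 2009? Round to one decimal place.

Rebased(Q4 2009) = 102.2 / 113.0 × 100 = 90.4425

90.4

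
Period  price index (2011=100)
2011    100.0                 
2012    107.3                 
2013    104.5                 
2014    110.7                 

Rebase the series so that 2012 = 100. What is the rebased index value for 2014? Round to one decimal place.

Rebased(2014) = 110.7 / 107.3 × 100 = 103.1687

103.2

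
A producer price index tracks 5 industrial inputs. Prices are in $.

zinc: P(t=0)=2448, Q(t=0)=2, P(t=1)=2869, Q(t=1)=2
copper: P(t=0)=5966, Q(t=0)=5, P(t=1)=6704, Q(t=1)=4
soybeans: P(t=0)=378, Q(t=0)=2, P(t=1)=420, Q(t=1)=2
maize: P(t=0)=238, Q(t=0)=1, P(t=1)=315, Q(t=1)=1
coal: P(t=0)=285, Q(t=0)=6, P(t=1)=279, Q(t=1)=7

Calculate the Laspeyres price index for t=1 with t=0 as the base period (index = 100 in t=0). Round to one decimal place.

112.4

Laspeyres price index uses base-period quantities as weights.
ΣP(t=1)·Q(t=0) = 2869×2 + 6704×5 + 420×2 + 315×1 + 279×6 = 5738 + 33520 + 840 + 315 + 1674 = 42087
ΣP(t=0)·Q(t=0) = 2448×2 + 5966×5 + 378×2 + 238×1 + 285×6 = 4896 + 29830 + 756 + 238 + 1710 = 37430
Index = 42087 / 37430 × 100 = 112.4419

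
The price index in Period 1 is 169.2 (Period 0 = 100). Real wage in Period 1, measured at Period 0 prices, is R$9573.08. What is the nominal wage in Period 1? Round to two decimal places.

16197.65

Nominal = Real × (Index/100) = 9573.08 × (169.2/100)
        = 9573.08 × 1.692 = 16197.6514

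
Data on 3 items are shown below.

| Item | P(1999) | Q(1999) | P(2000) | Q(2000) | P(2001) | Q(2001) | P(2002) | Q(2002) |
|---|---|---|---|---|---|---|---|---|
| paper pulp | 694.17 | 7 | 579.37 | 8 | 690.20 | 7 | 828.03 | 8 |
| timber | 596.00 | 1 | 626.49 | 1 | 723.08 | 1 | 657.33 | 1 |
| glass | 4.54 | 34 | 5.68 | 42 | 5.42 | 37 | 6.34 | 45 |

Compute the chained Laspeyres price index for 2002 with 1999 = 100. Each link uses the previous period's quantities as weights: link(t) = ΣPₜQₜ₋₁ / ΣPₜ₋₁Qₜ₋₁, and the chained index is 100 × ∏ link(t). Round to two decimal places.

Link 1999→2000:
ΣP(2000)Q(1999) = 579.37×7 + 626.49×1 + 5.68×34 = 4055.59 + 626.49 + 193.12 = 4875.2
ΣP(1999)Q(1999) = 694.17×7 + 596.00×1 + 4.54×34 = 4859.19 + 596 + 154.36 = 5609.55
link = 4875.2/5609.55 = 0.869089
Link 2000→2001:
ΣP(2001)Q(2000) = 690.20×8 + 723.08×1 + 5.42×42 = 5521.6 + 723.08 + 227.64 = 6472.32
ΣP(2000)Q(2000) = 579.37×8 + 626.49×1 + 5.68×42 = 4634.96 + 626.49 + 238.56 = 5500.01
link = 6472.32/5500.01 = 1.176783
Link 2001→2002:
ΣP(2002)Q(2001) = 828.03×7 + 657.33×1 + 6.34×37 = 5796.21 + 657.33 + 234.58 = 6688.12
ΣP(2001)Q(2001) = 690.20×7 + 723.08×1 + 5.42×37 = 4831.4 + 723.08 + 200.54 = 5755.02
link = 6688.12/5755.02 = 1.162137
Chained index = 100 × 0.869089 × 1.176783 × 1.162137 = 118.8552

118.86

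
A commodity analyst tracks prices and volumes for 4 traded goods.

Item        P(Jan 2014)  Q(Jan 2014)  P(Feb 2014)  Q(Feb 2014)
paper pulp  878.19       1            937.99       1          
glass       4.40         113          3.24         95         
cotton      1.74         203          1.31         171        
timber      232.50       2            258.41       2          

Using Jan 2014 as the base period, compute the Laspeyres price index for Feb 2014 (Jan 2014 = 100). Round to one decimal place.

95.1

Laspeyres price index uses base-period quantities as weights.
ΣP(Feb 2014)·Q(Jan 2014) = 937.99×1 + 3.24×113 + 1.31×203 + 258.41×2 = 937.99 + 366.12 + 265.93 + 516.82 = 2086.86
ΣP(Jan 2014)·Q(Jan 2014) = 878.19×1 + 4.40×113 + 1.74×203 + 232.50×2 = 878.19 + 497.2 + 353.22 + 465 = 2193.61
Index = 2086.86 / 2193.61 × 100 = 95.1336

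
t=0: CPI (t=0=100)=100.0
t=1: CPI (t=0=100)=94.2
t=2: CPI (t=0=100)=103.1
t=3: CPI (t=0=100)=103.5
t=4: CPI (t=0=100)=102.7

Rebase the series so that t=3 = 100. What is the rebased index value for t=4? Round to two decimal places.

Rebased(t=4) = 102.7 / 103.5 × 100 = 99.2271

99.23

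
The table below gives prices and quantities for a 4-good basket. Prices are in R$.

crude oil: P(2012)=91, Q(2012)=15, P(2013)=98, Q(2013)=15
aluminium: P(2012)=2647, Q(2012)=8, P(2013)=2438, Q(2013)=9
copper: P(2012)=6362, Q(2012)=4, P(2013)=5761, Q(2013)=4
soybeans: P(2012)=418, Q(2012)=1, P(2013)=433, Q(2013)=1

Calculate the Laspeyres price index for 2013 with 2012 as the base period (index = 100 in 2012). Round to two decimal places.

91.83

Laspeyres price index uses base-period quantities as weights.
ΣP(2013)·Q(2012) = 98×15 + 2438×8 + 5761×4 + 433×1 = 1470 + 19504 + 23044 + 433 = 44451
ΣP(2012)·Q(2012) = 91×15 + 2647×8 + 6362×4 + 418×1 = 1365 + 21176 + 25448 + 418 = 48407
Index = 44451 / 48407 × 100 = 91.8276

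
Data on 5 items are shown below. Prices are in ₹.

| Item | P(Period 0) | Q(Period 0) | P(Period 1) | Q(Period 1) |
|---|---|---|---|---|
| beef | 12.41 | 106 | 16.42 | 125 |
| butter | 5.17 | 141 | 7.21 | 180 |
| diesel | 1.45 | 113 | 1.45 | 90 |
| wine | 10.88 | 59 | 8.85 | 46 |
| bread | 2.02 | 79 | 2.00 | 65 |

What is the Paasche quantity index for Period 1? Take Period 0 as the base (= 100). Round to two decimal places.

Paasche quantity index uses current-period prices as weights.
ΣP(Period 1)·Q(Period 1) = 16.42×125 + 7.21×180 + 1.45×90 + 8.85×46 + 2.00×65 = 2052.5 + 1297.8 + 130.5 + 407.1 + 130 = 4017.9
ΣP(Period 1)·Q(Period 0) = 16.42×106 + 7.21×141 + 1.45×113 + 8.85×59 + 2.00×79 = 1740.52 + 1016.61 + 163.85 + 522.15 + 158 = 3601.13
Index = 4017.9 / 3601.13 × 100 = 111.5733

111.57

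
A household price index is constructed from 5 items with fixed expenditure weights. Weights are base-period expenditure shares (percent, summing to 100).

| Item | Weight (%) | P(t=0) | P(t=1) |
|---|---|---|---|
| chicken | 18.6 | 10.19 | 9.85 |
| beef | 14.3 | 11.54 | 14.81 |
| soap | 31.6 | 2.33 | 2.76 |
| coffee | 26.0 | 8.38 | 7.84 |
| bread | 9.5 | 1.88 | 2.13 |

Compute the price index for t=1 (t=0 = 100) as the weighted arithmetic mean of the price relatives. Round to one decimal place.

108.9

chicken: 18.6 × (9.85/10.19) = 18.6 × 0.966634 = 17.9794
beef: 14.3 × (14.81/11.54) = 14.3 × 1.283362 = 18.3521
soap: 31.6 × (2.76/2.33) = 31.6 × 1.184549 = 37.4318
coffee: 26.0 × (7.84/8.38) = 26.0 × 0.935561 = 24.3246
bread: 9.5 × (2.13/1.88) = 9.5 × 1.132979 = 10.7633
Index = Σ wᵢ·(p₁ᵢ/p₀ᵢ) = 17.9794 + 18.3521 + 37.4318 + 24.3246 + 10.7633 = 108.8511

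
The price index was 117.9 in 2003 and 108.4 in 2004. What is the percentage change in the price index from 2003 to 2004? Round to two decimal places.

-8.06%

Change = (108.4 − 117.9) / 117.9 × 100
       = -9.5 / 117.9 × 100 = -8.0577%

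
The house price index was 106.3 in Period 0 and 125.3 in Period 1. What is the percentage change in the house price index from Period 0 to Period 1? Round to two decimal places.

17.87%

Change = (125.3 − 106.3) / 106.3 × 100
       = 19.0 / 106.3 × 100 = 17.8739%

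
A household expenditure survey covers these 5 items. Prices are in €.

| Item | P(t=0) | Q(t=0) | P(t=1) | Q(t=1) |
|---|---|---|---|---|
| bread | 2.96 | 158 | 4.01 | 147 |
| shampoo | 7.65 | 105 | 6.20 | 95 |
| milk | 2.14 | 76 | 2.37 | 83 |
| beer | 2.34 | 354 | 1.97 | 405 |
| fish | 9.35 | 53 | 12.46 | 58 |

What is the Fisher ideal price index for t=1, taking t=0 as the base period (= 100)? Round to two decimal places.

102.35

Laspeyres component (base-period weights):
ΣP(t=1)Q(t=0) = 4.01×158 + 6.20×105 + 2.37×76 + 1.97×354 + 12.46×53 = 633.58 + 651 + 180.12 + 697.38 + 660.38 = 2822.46
ΣP(t=0)Q(t=0) = 2.96×158 + 7.65×105 + 2.14×76 + 2.34×354 + 9.35×53 = 467.68 + 803.25 + 162.64 + 828.36 + 495.55 = 2757.48
L = 2822.46 / 2757.48 × 100 = 102.3565
Paasche component (current-period weights):
ΣP(t=1)Q(t=1) = 4.01×147 + 6.20×95 + 2.37×83 + 1.97×405 + 12.46×58 = 589.47 + 589 + 196.71 + 797.85 + 722.68 = 2895.71
ΣP(t=0)Q(t=1) = 2.96×147 + 7.65×95 + 2.14×83 + 2.34×405 + 9.35×58 = 435.12 + 726.75 + 177.62 + 947.7 + 542.3 = 2829.49
P = 2895.71 / 2829.49 × 100 = 102.3404
Fisher = √(L × P) = √(102.3565 × 102.3404) = 102.3484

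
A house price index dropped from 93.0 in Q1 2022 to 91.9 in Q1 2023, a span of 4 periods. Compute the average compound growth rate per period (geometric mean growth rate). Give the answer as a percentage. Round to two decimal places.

Growth factor = (91.9/93.0)^(1/4) = (0.988172)^(1/4) = 0.997030
Growth rate = 0.997030 − 1 = -0.002970 = -0.2970%

-0.30%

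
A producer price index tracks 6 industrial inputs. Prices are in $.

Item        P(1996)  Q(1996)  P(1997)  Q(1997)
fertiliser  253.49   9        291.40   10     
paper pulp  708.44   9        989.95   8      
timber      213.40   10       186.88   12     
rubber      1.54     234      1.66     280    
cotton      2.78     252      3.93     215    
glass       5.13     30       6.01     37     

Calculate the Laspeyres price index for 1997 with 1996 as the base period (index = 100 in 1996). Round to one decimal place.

Laspeyres price index uses base-period quantities as weights.
ΣP(1997)·Q(1996) = 291.40×9 + 989.95×9 + 186.88×10 + 1.66×234 + 3.93×252 + 6.01×30 = 2622.6 + 8909.55 + 1868.8 + 388.44 + 990.36 + 180.3 = 14960.05
ΣP(1996)·Q(1996) = 253.49×9 + 708.44×9 + 213.40×10 + 1.54×234 + 2.78×252 + 5.13×30 = 2281.41 + 6375.96 + 2134 + 360.36 + 700.56 + 153.9 = 12006.19
Index = 14960.05 / 12006.19 × 100 = 124.6028

124.6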